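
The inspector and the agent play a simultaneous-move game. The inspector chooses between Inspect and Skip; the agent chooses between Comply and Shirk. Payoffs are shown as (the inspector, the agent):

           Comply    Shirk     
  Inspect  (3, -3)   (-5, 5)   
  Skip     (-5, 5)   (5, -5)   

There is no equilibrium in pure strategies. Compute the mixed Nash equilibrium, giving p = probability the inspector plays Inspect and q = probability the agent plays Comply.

p = 5/9, q = 5/9

Set the agent's expected payoff from Comply equal to that from Shirk:
  the agent's payoff from Comply: p·(-3) + (1−p)·5 = -8p + 5
  the agent's payoff from Shirk: p·5 + (1−p)·(-5) = 10p - 5
  -8p + 5 = 10p - 5  ⇒  -18p = -10  ⇒  p = 5/9.
Set the inspector's expected payoff from Inspect equal to that from Skip:
  the inspector's expected payoff from Inspect: q·3 + (1−q)·(-5) = 8q - 5
  the inspector's expected payoff from Skip: q·(-5) + (1−q)·5 = -10q + 5
  8q - 5 = -10q + 5  ⇒  18q = 10  ⇒  q = 5/9.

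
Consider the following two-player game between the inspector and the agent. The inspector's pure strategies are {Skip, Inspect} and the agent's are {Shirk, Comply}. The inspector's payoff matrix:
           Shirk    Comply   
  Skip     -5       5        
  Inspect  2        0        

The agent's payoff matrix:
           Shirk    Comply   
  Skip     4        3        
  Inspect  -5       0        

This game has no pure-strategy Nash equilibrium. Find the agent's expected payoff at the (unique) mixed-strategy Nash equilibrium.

In a mixed equilibrium the agent is indifferent between Shirk and Comply; this condition fixes p.
  the agent's payoff to Shirk: p·4 + (1−p)·(-5) = 9p - 5
  the agent's payoff to Comply: p·3 + (1−p)·0 = 3p
  9p - 5 = 3p  ⇒  6p = 5  ⇒  p = 5/6.
At equilibrium the agent is indifferent across columns, so the agent's payoff equals the payoff from Shirk: (5/6)·4 + (1/6)·(-5) = 5/2.

5/2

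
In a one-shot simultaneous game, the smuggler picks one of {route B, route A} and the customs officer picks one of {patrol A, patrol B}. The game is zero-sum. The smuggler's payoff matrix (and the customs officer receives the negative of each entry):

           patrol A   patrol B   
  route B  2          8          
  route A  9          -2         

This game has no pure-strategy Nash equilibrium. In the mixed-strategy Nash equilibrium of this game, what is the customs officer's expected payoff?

-76/17

Set the customs officer's expected payoff from patrol A equal to that from patrol B:
  the customs officer's payoff from patrol A: p·(-2) + (1−p)·(-9) = 7p - 9
  the customs officer's payoff from patrol B: p·(-8) + (1−p)·2 = -10p + 2
  7p - 9 = -10p + 2  ⇒  17p = 11  ⇒  p = 11/17.
At equilibrium the customs officer is indifferent across columns, so the customs officer's payoff equals the payoff from patrol A: (11/17)·(-2) + (6/17)·(-9) = -76/17.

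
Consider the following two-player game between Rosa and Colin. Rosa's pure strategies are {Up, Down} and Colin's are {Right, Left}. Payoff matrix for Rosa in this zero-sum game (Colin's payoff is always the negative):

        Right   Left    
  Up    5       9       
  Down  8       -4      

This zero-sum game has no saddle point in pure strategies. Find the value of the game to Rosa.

v = 23/4

Colin's mix must leave Rosa indifferent between Up and Down.
  Rosa's payoff to Up: q·5 + (1−q)·9 = -4q + 9
  Rosa's payoff to Down: q·8 + (1−q)·(-4) = 12q - 4
  -4q + 9 = 12q - 4  ⇒  -16q = -13  ⇒  q = 13/16.
The value is Rosa's expected payoff against this mix (using Up): (13/16)·5 + (3/16)·9 = 23/4.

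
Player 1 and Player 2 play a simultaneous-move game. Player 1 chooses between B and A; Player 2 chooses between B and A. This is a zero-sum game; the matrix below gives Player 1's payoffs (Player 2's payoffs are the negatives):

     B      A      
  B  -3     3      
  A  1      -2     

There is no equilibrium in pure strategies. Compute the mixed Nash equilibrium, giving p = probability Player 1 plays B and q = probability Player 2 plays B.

p = 1/3, q = 5/9

Set Player 2's expected payoff from B equal to that from A:
  Player 2's payoff from B: p·3 + (1−p)·(-1) = 4p - 1
  Player 2's payoff from A: p·(-3) + (1−p)·2 = -5p + 2
  4p - 1 = -5p + 2  ⇒  9p = 3  ⇒  p = 1/3.
Set Player 1's expected payoff from B equal to that from A:
  Player 1's payoff from B: q·(-3) + (1−q)·3 = -6q + 3
  Player 1's payoff from A: q·1 + (1−q)·(-2) = 3q - 2
  -6q + 3 = 3q - 2  ⇒  -9q = -5  ⇒  q = 5/9.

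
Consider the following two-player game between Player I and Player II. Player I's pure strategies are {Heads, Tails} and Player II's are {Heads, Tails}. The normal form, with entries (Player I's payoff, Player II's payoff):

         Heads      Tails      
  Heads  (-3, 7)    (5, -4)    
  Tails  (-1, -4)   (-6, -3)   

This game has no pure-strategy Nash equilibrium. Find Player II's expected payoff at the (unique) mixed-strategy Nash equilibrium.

-37/12

For Player II to be willing to mix, Player II must be indifferent between Heads and Tails, which pins down Player I's mix.
  Player II's expected payoff from Heads: p·7 + (1−p)·(-4) = 11p - 4
  Player II's expected payoff from Tails: p·(-4) + (1−p)·(-3) = -p - 3
  11p - 4 = -p - 3  ⇒  12p = 1  ⇒  p = 1/12.
At equilibrium Player II is indifferent across columns, so Player II's payoff equals the payoff from Heads: (1/12)·7 + (11/12)·(-4) = -37/12.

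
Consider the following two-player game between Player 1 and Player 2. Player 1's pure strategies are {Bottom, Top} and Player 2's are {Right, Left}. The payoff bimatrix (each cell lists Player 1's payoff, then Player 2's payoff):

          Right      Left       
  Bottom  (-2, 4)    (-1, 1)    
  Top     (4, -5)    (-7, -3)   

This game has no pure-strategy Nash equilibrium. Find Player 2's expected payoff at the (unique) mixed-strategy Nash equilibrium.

-7/5

Player 2's indifference between Right and Left determines Player 1's mixing probability p:
  Player 2's payoff to Right: p·4 + (1−p)·(-5) = 9p - 5
  Player 2's payoff to Left: p·1 + (1−p)·(-3) = 4p - 3
  9p - 5 = 4p - 3  ⇒  5p = 2  ⇒  p = 2/5.
At equilibrium Player 2 is indifferent across columns, so Player 2's payoff equals the payoff from Right: (2/5)·4 + (3/5)·(-5) = -7/5.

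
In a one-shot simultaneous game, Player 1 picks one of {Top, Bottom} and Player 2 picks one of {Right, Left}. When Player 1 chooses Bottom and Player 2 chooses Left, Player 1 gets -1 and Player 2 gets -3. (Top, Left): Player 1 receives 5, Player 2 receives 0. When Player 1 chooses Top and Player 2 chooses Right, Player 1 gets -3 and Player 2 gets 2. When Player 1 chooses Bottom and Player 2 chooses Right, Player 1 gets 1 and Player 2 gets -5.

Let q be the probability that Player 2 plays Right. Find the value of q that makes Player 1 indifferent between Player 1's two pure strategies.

q = 3/5

Player 2's mix must leave Player 1 indifferent between Top and Bottom.
  Player 1's expected payoff from Top: q·(-3) + (1−q)·5 = -8q + 5
  Player 1's expected payoff from Bottom: q·1 + (1−q)·(-1) = 2q - 1
  -8q + 5 = 2q - 1  ⇒  -10q = -6  ⇒  q = 3/5.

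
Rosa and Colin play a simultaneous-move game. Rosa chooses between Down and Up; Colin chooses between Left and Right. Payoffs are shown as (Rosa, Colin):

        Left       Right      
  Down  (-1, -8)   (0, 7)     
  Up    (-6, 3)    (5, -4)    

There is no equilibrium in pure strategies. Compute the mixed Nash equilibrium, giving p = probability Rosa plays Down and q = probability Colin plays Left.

p = 7/22, q = 1/2

Set Colin's expected payoff from Left equal to that from Right:
  Colin's payoff to Left: p·(-8) + (1−p)·3 = -11p + 3
  Colin's payoff to Right: p·7 + (1−p)·(-4) = 11p - 4
  -11p + 3 = 11p - 4  ⇒  -22p = -7  ⇒  p = 7/22.
Colin's mix must leave Rosa indifferent between Down and Up.
  Rosa's payoff from Down: q·(-1) + (1−q)·0 = -q
  Rosa's payoff from Up: q·(-6) + (1−q)·5 = -11q + 5
  -q = -11q + 5  ⇒  10q = 5  ⇒  q = 1/2.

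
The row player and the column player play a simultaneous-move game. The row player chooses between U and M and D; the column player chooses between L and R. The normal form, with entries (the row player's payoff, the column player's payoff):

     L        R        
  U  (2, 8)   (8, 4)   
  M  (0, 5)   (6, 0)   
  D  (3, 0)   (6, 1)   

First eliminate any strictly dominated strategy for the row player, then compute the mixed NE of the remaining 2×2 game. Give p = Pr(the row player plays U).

The row player's strategy M is strictly dominated by U: 2 > 0 and 8 > 6. Eliminate M.
Set the column player's expected payoff from L equal to that from R:
  the column player's payoff from L: p·8 + (1−p)·0 = 8p
  the column player's payoff from R: p·4 + (1−p)·1 = 3p + 1
  8p = 3p + 1  ⇒  5p = 1  ⇒  p = 1/5.

p = 1/5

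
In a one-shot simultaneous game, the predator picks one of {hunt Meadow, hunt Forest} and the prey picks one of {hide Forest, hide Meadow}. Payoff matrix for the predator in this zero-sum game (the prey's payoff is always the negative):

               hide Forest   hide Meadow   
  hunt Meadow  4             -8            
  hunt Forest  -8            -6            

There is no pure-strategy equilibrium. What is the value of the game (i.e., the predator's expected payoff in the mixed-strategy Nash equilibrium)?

In a mixed equilibrium the predator is indifferent between hunt Meadow and hunt Forest; this condition fixes q.
  the predator's payoff from hunt Meadow: q·4 + (1−q)·(-8) = 12q - 8
  the predator's payoff from hunt Forest: q·(-8) + (1−q)·(-6) = -2q - 6
  12q - 8 = -2q - 6  ⇒  14q = 2  ⇒  q = 1/7.
The value is the predator's expected payoff against this mix (using hunt Meadow): (1/7)·4 + (6/7)·(-8) = -44/7.

v = -44/7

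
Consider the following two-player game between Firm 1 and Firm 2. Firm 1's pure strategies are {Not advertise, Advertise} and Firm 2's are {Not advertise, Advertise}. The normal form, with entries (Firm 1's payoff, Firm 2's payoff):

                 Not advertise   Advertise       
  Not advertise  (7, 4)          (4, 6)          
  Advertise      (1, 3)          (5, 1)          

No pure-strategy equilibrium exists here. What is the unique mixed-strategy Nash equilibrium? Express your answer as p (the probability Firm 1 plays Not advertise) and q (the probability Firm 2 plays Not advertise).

Firm 1's mix must leave Firm 2 indifferent between Not advertise and Advertise.
  Firm 2's payoff to Not advertise: p·4 + (1−p)·3 = p + 3
  Firm 2's payoff to Advertise: p·6 + (1−p)·1 = 5p + 1
  p + 3 = 5p + 1  ⇒  -4p = -2  ⇒  p = 1/2.
Set Firm 1's expected payoff from Not advertise equal to that from Advertise:
  Firm 1's payoff from Not advertise: q·7 + (1−q)·4 = 3q + 4
  Firm 1's payoff from Advertise: q·1 + (1−q)·5 = -4q + 5
  3q + 4 = -4q + 5  ⇒  7q = 1  ⇒  q = 1/7.

p = 1/2, q = 1/7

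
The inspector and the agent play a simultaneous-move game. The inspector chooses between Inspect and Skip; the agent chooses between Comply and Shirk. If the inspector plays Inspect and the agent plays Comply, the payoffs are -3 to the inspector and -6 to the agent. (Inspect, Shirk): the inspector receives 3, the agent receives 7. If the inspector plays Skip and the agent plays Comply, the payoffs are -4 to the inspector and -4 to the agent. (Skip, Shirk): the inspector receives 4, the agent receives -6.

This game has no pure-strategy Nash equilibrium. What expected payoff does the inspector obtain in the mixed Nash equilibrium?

0

The inspector's indifference between Inspect and Skip determines the agent's mixing probability q:
  the inspector's payoff from Inspect: q·(-3) + (1−q)·3 = -6q + 3
  the inspector's payoff from Skip: q·(-4) + (1−q)·4 = -8q + 4
  -6q + 3 = -8q + 4  ⇒  2q = 1  ⇒  q = 1/2.
At equilibrium the inspector is indifferent across rows, so the inspector's payoff equals the payoff from Inspect: (1/2)·(-3) + (1/2)·3 = 0.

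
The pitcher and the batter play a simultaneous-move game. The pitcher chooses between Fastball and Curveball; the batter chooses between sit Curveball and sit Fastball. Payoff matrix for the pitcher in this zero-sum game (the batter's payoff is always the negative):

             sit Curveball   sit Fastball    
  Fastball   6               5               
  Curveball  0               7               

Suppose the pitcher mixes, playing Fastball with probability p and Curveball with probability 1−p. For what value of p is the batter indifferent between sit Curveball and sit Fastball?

In a mixed equilibrium the batter is indifferent between sit Curveball and sit Fastball; this condition fixes p.
  the batter's payoff from sit Curveball: p·(-6) + (1−p)·0 = -6p
  the batter's payoff from sit Fastball: p·(-5) + (1−p)·(-7) = 2p - 7
  -6p = 2p - 7  ⇒  -8p = -7  ⇒  p = 7/8.

p = 7/8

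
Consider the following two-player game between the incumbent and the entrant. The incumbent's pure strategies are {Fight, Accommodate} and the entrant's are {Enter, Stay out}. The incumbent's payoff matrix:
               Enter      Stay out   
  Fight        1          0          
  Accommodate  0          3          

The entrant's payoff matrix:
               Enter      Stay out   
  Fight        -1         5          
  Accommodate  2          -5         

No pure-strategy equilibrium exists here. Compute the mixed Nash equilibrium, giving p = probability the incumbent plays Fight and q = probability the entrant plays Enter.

For the entrant to be willing to mix, the entrant must be indifferent between Enter and Stay out, which pins down the incumbent's mix.
  the entrant's payoff from Enter: p·(-1) + (1−p)·2 = -3p + 2
  the entrant's payoff from Stay out: p·5 + (1−p)·(-5) = 10p - 5
  -3p + 2 = 10p - 5  ⇒  -13p = -7  ⇒  p = 7/13.
The entrant's mix must leave the incumbent indifferent between Fight and Accommodate.
  the incumbent's payoff from Fight: q·1 + (1−q)·0 = q
  the incumbent's payoff from Accommodate: q·0 + (1−q)·3 = -3q + 3
  q = -3q + 3  ⇒  4q = 3  ⇒  q = 3/4.

p = 7/13, q = 3/4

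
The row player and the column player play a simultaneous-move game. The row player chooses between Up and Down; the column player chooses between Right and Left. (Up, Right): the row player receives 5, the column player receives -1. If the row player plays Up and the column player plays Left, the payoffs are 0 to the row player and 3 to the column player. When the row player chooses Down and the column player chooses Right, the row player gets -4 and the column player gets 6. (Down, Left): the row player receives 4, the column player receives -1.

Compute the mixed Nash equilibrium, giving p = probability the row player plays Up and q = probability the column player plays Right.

Set the column player's expected payoff from Right equal to that from Left:
  the column player's payoff from Right: p·(-1) + (1−p)·6 = -7p + 6
  the column player's payoff from Left: p·3 + (1−p)·(-1) = 4p - 1
  -7p + 6 = 4p - 1  ⇒  -11p = -7  ⇒  p = 7/11.
For the row player to be willing to mix, the row player must be indifferent between Up and Down, which pins down the column player's mix.
  the row player's expected payoff from Up: q·5 + (1−q)·0 = 5q
  the row player's expected payoff from Down: q·(-4) + (1−q)·4 = -8q + 4
  5q = -8q + 4  ⇒  13q = 4  ⇒  q = 4/13.

p = 7/11, q = 4/13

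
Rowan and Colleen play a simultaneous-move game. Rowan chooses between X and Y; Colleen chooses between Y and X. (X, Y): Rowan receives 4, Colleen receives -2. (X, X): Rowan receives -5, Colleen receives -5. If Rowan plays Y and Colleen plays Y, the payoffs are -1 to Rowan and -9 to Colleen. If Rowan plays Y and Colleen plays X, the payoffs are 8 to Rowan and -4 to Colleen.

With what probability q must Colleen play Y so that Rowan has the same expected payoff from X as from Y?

q = 13/18

Colleen's mix must leave Rowan indifferent between X and Y.
  Rowan's payoff from X: q·4 + (1−q)·(-5) = 9q - 5
  Rowan's payoff from Y: q·(-1) + (1−q)·8 = -9q + 8
  9q - 5 = -9q + 8  ⇒  18q = 13  ⇒  q = 13/18.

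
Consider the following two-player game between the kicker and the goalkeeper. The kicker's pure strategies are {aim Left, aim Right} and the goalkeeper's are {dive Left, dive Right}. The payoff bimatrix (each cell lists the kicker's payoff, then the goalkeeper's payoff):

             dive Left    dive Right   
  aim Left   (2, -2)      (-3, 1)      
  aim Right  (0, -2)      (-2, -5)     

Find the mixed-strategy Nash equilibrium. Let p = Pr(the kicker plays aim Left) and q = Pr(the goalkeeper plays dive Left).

p = 1/2, q = 1/3

For the goalkeeper to be willing to mix, the goalkeeper must be indifferent between dive Left and dive Right, which pins down the kicker's mix.
  the goalkeeper's expected payoff from dive Left: p·(-2) + (1−p)·(-2) = -2
  the goalkeeper's expected payoff from dive Right: p·1 + (1−p)·(-5) = 6p - 5
  -2 = 6p - 5  ⇒  -6p = -3  ⇒  p = 1/2.
The goalkeeper's mix must leave the kicker indifferent between aim Left and aim Right.
  the kicker's payoff to aim Left: q·2 + (1−q)·(-3) = 5q - 3
  the kicker's payoff to aim Right: q·0 + (1−q)·(-2) = 2q - 2
  5q - 3 = 2q - 2  ⇒  3q = 1  ⇒  q = 1/3.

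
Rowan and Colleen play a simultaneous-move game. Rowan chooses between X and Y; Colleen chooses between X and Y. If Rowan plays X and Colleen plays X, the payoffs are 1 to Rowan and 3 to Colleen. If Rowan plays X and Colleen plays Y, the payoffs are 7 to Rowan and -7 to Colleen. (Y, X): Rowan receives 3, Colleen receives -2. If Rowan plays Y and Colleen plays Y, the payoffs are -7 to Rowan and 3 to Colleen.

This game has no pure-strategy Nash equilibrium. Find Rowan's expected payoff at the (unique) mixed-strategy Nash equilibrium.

Colleen's mix must leave Rowan indifferent between X and Y.
  Rowan's payoff from X: q·1 + (1−q)·7 = -6q + 7
  Rowan's payoff from Y: q·3 + (1−q)·(-7) = 10q - 7
  -6q + 7 = 10q - 7  ⇒  -16q = -14  ⇒  q = 7/8.
At equilibrium Rowan is indifferent across rows, so Rowan's payoff equals the payoff from X: (7/8)·1 + (1/8)·7 = 7/4.

7/4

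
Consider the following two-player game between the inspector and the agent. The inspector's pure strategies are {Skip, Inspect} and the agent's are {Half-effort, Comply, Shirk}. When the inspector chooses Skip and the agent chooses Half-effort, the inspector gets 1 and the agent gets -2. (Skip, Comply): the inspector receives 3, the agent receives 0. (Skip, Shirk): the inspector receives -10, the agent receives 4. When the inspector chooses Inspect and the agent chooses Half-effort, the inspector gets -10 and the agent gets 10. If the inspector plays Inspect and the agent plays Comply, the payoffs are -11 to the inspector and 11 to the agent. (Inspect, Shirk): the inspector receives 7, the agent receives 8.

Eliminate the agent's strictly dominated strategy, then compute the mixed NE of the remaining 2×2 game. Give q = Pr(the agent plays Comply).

q = 17/31

The agent's strategy Half-effort is strictly dominated by Comply: 0 > -2 and 11 > 10. Eliminate Half-effort.
The inspector's indifference between Skip and Inspect determines the agent's mixing probability q:
  the inspector's expected payoff from Skip: q·3 + (1−q)·(-10) = 13q - 10
  the inspector's expected payoff from Inspect: q·(-11) + (1−q)·7 = -18q + 7
  13q - 10 = -18q + 7  ⇒  31q = 17  ⇒  q = 17/31.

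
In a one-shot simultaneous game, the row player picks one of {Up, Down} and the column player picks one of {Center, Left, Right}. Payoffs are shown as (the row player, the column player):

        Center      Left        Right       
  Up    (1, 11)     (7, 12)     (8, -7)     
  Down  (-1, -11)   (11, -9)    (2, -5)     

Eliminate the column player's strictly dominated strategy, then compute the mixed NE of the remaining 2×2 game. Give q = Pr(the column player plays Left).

The column player's strategy Center is strictly dominated by Left: 12 > 11 and -9 > -11. Eliminate Center.
Set the row player's expected payoff from Up equal to that from Down:
  the row player's payoff from Up: q·7 + (1−q)·8 = -q + 8
  the row player's payoff from Down: q·11 + (1−q)·2 = 9q + 2
  -q + 8 = 9q + 2  ⇒  -10q = -6  ⇒  q = 3/5.

q = 3/5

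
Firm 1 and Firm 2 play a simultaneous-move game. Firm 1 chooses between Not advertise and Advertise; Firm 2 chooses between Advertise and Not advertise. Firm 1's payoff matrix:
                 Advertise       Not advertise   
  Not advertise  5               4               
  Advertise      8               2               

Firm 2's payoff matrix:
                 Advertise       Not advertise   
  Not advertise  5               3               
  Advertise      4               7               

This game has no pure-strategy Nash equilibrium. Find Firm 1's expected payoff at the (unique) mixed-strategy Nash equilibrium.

22/5

Firm 2's mix must leave Firm 1 indifferent between Not advertise and Advertise.
  Firm 1's expected payoff from Not advertise: q·5 + (1−q)·4 = q + 4
  Firm 1's expected payoff from Advertise: q·8 + (1−q)·2 = 6q + 2
  q + 4 = 6q + 2  ⇒  -5q = -2  ⇒  q = 2/5.
At equilibrium Firm 1 is indifferent across rows, so Firm 1's payoff equals the payoff from Not advertise: (2/5)·5 + (3/5)·4 = 22/5.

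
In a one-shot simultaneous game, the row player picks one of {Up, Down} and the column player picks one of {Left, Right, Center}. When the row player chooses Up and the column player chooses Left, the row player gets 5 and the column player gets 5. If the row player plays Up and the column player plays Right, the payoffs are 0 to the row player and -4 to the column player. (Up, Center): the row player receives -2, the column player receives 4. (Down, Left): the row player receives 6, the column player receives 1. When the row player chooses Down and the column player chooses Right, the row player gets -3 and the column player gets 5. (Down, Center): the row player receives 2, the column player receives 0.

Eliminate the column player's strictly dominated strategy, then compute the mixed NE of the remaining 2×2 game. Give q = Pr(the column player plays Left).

q = 3/4

The column player's strategy Center is strictly dominated by Left: 5 > 4 and 1 > 0. Eliminate Center.
For the row player to be willing to mix, the row player must be indifferent between Up and Down, which pins down the column player's mix.
  the row player's payoff from Up: q·5 + (1−q)·0 = 5q
  the row player's payoff from Down: q·6 + (1−q)·(-3) = 9q - 3
  5q = 9q - 3  ⇒  -4q = -3  ⇒  q = 3/4.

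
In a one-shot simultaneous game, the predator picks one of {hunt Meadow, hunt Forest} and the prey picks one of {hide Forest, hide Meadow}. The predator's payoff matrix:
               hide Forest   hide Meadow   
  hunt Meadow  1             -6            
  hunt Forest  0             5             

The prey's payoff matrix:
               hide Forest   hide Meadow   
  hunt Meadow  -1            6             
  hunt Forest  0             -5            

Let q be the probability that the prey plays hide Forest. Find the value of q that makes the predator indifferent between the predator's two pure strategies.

q = 11/12

The prey's mix must leave the predator indifferent between hunt Meadow and hunt Forest.
  the predator's payoff from hunt Meadow: q·1 + (1−q)·(-6) = 7q - 6
  the predator's payoff from hunt Forest: q·0 + (1−q)·5 = -5q + 5
  7q - 6 = -5q + 5  ⇒  12q = 11  ⇒  q = 11/12.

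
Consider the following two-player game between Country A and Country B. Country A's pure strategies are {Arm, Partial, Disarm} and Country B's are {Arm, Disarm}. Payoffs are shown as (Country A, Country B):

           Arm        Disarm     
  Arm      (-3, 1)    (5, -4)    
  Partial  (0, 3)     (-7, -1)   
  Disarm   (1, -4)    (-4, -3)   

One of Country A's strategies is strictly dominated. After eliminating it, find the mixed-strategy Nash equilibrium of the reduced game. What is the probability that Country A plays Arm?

Country A's strategy Partial is strictly dominated by Disarm: 1 > 0 and -4 > -7. Eliminate Partial.
Country A's mix must leave Country B indifferent between Arm and Disarm.
  Country B's expected payoff from Arm: p·1 + (1−p)·(-4) = 5p - 4
  Country B's expected payoff from Disarm: p·(-4) + (1−p)·(-3) = -p - 3
  5p - 4 = -p - 3  ⇒  6p = 1  ⇒  p = 1/6.

p = 1/6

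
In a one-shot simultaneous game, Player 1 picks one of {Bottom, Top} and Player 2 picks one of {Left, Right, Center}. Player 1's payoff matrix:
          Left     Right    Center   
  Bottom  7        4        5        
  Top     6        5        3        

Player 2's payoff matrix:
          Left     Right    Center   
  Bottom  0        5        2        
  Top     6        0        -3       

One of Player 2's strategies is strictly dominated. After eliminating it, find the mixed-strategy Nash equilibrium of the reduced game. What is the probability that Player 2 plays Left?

Player 2's strategy Center is strictly dominated by Right: 5 > 2 and 0 > -3. Eliminate Center.
Player 2's mix must leave Player 1 indifferent between Bottom and Top.
  Player 1's expected payoff from Bottom: q·7 + (1−q)·4 = 3q + 4
  Player 1's expected payoff from Top: q·6 + (1−q)·5 = q + 5
  3q + 4 = q + 5  ⇒  2q = 1  ⇒  q = 1/2.

q = 1/2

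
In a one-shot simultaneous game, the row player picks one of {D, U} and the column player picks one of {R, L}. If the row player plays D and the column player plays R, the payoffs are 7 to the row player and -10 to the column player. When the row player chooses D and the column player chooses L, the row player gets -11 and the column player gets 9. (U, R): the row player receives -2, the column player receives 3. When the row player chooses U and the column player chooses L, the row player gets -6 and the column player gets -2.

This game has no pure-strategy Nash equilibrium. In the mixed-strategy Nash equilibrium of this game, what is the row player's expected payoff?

-32/7

The row player's indifference between D and U determines the column player's mixing probability q:
  the row player's payoff from D: q·7 + (1−q)·(-11) = 18q - 11
  the row player's payoff from U: q·(-2) + (1−q)·(-6) = 4q - 6
  18q - 11 = 4q - 6  ⇒  14q = 5  ⇒  q = 5/14.
At equilibrium the row player is indifferent across rows, so the row player's payoff equals the payoff from D: (5/14)·7 + (9/14)·(-11) = -32/7.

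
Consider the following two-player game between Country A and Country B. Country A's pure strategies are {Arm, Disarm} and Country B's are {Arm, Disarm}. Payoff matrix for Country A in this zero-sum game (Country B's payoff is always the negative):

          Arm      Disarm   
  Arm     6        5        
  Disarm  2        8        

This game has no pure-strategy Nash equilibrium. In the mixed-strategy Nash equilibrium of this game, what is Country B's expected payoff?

-38/7

Set Country B's expected payoff from Arm equal to that from Disarm:
  Country B's expected payoff from Arm: p·(-6) + (1−p)·(-2) = -4p - 2
  Country B's expected payoff from Disarm: p·(-5) + (1−p)·(-8) = 3p - 8
  -4p - 2 = 3p - 8  ⇒  -7p = -6  ⇒  p = 6/7.
At equilibrium Country B is indifferent across columns, so Country B's payoff equals the payoff from Arm: (6/7)·(-6) + (1/7)·(-2) = -38/7.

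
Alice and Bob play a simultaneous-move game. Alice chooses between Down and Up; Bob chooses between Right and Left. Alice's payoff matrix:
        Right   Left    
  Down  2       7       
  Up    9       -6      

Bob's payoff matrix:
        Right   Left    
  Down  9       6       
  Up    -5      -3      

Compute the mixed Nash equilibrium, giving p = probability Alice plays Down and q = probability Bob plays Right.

p = 2/5, q = 13/20

Alice's mix must leave Bob indifferent between Right and Left.
  Bob's payoff from Right: p·9 + (1−p)·(-5) = 14p - 5
  Bob's payoff from Left: p·6 + (1−p)·(-3) = 9p - 3
  14p - 5 = 9p - 3  ⇒  5p = 2  ⇒  p = 2/5.
Alice's indifference between Down and Up determines Bob's mixing probability q:
  Alice's payoff to Down: q·2 + (1−q)·7 = -5q + 7
  Alice's payoff to Up: q·9 + (1−q)·(-6) = 15q - 6
  -5q + 7 = 15q - 6  ⇒  -20q = -13  ⇒  q = 13/20.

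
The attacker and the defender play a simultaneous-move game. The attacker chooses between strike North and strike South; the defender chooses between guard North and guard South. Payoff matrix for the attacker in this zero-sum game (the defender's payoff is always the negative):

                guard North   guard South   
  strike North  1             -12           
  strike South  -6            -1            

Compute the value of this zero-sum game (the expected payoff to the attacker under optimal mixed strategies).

v = -73/18

The attacker's indifference between strike North and strike South determines the defender's mixing probability q:
  the attacker's payoff from strike North: q·1 + (1−q)·(-12) = 13q - 12
  the attacker's payoff from strike South: q·(-6) + (1−q)·(-1) = -5q - 1
  13q - 12 = -5q - 1  ⇒  18q = 11  ⇒  q = 11/18.
The value is the attacker's expected payoff against this mix (using strike North): (11/18)·1 + (7/18)·(-12) = -73/18.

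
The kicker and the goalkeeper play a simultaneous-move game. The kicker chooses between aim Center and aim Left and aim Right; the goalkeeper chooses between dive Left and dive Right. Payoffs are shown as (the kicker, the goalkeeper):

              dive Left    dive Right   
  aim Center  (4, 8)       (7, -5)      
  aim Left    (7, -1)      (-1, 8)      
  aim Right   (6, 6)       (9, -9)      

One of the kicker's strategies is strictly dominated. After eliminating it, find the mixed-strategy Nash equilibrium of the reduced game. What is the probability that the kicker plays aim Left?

The kicker's strategy aim Center is strictly dominated by aim Right: 6 > 4 and 9 > 7. Eliminate aim Center.
In a mixed equilibrium the goalkeeper is indifferent between dive Left and dive Right; this condition fixes p.
  the goalkeeper's payoff to dive Left: p·(-1) + (1−p)·6 = -7p + 6
  the goalkeeper's payoff to dive Right: p·8 + (1−p)·(-9) = 17p - 9
  -7p + 6 = 17p - 9  ⇒  -24p = -15  ⇒  p = 5/8.

p = 5/8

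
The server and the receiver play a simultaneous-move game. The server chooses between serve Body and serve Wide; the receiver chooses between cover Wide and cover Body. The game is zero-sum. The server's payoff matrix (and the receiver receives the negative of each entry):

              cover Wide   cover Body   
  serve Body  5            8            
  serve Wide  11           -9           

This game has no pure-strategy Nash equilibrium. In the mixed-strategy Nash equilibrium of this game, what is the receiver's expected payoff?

The receiver's indifference between cover Wide and cover Body determines the server's mixing probability p:
  the receiver's payoff to cover Wide: p·(-5) + (1−p)·(-11) = 6p - 11
  the receiver's payoff to cover Body: p·(-8) + (1−p)·9 = -17p + 9
  6p - 11 = -17p + 9  ⇒  23p = 20  ⇒  p = 20/23.
At equilibrium the receiver is indifferent across columns, so the receiver's payoff equals the payoff from cover Wide: (20/23)·(-5) + (3/23)·(-11) = -133/23.

-133/23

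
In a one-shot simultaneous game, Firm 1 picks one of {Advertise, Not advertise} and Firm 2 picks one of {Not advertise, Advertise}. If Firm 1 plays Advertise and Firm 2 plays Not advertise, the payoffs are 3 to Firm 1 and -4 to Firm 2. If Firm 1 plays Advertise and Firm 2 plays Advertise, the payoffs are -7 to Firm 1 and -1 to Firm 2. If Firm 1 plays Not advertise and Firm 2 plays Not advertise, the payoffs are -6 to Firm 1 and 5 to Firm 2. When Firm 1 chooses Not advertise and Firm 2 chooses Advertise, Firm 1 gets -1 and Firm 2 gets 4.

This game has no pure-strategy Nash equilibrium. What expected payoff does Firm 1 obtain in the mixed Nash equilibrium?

Set Firm 1's expected payoff from Advertise equal to that from Not advertise:
  Firm 1's payoff to Advertise: q·3 + (1−q)·(-7) = 10q - 7
  Firm 1's payoff to Not advertise: q·(-6) + (1−q)·(-1) = -5q - 1
  10q - 7 = -5q - 1  ⇒  15q = 6  ⇒  q = 2/5.
At equilibrium Firm 1 is indifferent across rows, so Firm 1's payoff equals the payoff from Advertise: (2/5)·3 + (3/5)·(-7) = -3.

-3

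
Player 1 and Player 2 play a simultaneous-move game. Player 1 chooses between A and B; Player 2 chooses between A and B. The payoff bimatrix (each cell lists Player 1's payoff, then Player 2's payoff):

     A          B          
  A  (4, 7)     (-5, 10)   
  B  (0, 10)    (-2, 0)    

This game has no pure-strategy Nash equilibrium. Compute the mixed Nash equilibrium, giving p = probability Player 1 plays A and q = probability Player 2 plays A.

Player 2's indifference between A and B determines Player 1's mixing probability p:
  Player 2's expected payoff from A: p·7 + (1−p)·10 = -3p + 10
  Player 2's expected payoff from B: p·10 + (1−p)·0 = 10p
  -3p + 10 = 10p  ⇒  -13p = -10  ⇒  p = 10/13.
For Player 1 to be willing to mix, Player 1 must be indifferent between A and B, which pins down Player 2's mix.
  Player 1's payoff to A: q·4 + (1−q)·(-5) = 9q - 5
  Player 1's payoff to B: q·0 + (1−q)·(-2) = 2q - 2
  9q - 5 = 2q - 2  ⇒  7q = 3  ⇒  q = 3/7.

p = 10/13, q = 3/7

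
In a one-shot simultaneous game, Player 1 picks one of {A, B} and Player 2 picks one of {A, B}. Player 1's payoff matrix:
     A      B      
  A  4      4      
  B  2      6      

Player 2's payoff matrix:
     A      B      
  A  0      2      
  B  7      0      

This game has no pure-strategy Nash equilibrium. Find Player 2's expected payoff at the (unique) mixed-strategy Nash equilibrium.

14/9

Set Player 2's expected payoff from A equal to that from B:
  Player 2's expected payoff from A: p·0 + (1−p)·7 = -7p + 7
  Player 2's expected payoff from B: p·2 + (1−p)·0 = 2p
  -7p + 7 = 2p  ⇒  -9p = -7  ⇒  p = 7/9.
At equilibrium Player 2 is indifferent across columns, so Player 2's payoff equals the payoff from A: (7/9)·0 + (2/9)·7 = 14/9.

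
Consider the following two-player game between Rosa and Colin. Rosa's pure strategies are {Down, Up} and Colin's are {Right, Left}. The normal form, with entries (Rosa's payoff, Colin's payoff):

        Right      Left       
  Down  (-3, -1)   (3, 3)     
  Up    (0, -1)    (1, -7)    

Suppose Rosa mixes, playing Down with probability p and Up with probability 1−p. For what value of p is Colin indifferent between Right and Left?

p = 3/5

For Colin to be willing to mix, Colin must be indifferent between Right and Left, which pins down Rosa's mix.
  Colin's payoff to Right: p·(-1) + (1−p)·(-1) = -1
  Colin's payoff to Left: p·3 + (1−p)·(-7) = 10p - 7
  -1 = 10p - 7  ⇒  -10p = -6  ⇒  p = 3/5.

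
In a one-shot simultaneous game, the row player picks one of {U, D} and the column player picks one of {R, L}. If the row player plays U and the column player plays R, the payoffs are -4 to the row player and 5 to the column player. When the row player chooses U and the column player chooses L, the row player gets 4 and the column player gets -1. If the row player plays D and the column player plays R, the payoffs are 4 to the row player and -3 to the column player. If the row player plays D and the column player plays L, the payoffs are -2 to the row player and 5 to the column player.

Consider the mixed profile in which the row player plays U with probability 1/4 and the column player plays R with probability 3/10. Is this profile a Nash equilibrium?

Given the row player's mix p = 1/4, the column player's payoff from R is -1 but from L is 7/2. The column player strictly prefers L, so the column player would not mix.
So the proposed profile is not a Nash equilibrium.

No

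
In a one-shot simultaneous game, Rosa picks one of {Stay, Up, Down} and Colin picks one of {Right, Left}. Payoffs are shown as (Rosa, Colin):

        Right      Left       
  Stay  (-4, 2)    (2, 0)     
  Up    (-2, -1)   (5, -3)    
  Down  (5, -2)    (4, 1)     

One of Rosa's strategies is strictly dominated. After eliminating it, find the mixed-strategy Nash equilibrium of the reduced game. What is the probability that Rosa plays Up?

p = 3/5

Rosa's strategy Stay is strictly dominated by Up: -2 > -4 and 5 > 2. Eliminate Stay.
In a mixed equilibrium Colin is indifferent between Right and Left; this condition fixes p.
  Colin's payoff to Right: p·(-1) + (1−p)·(-2) = p - 2
  Colin's payoff to Left: p·(-3) + (1−p)·1 = -4p + 1
  p - 2 = -4p + 1  ⇒  5p = 3  ⇒  p = 3/5.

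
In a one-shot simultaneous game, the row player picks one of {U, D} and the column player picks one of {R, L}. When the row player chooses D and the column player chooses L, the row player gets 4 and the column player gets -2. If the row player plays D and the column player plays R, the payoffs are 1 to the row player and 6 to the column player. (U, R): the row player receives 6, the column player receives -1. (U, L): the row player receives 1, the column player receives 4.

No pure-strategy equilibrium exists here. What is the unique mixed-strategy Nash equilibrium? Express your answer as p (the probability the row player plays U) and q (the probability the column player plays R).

Set the column player's expected payoff from R equal to that from L:
  the column player's payoff from R: p·(-1) + (1−p)·6 = -7p + 6
  the column player's payoff from L: p·4 + (1−p)·(-2) = 6p - 2
  -7p + 6 = 6p - 2  ⇒  -13p = -8  ⇒  p = 8/13.
Set the row player's expected payoff from U equal to that from D:
  the row player's expected payoff from U: q·6 + (1−q)·1 = 5q + 1
  the row player's expected payoff from D: q·1 + (1−q)·4 = -3q + 4
  5q + 1 = -3q + 4  ⇒  8q = 3  ⇒  q = 3/8.

p = 8/13, q = 3/8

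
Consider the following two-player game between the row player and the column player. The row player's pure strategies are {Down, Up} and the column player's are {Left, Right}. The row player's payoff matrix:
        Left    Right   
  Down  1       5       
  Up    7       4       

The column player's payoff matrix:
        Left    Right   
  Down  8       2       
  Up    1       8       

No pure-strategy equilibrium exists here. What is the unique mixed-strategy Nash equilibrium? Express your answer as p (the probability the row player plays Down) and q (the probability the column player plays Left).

p = 7/13, q = 1/7

The column player's indifference between Left and Right determines the row player's mixing probability p:
  the column player's payoff from Left: p·8 + (1−p)·1 = 7p + 1
  the column player's payoff from Right: p·2 + (1−p)·8 = -6p + 8
  7p + 1 = -6p + 8  ⇒  13p = 7  ⇒  p = 7/13.
For the row player to be willing to mix, the row player must be indifferent between Down and Up, which pins down the column player's mix.
  the row player's expected payoff from Down: q·1 + (1−q)·5 = -4q + 5
  the row player's expected payoff from Up: q·7 + (1−q)·4 = 3q + 4
  -4q + 5 = 3q + 4  ⇒  -7q = -1  ⇒  q = 1/7.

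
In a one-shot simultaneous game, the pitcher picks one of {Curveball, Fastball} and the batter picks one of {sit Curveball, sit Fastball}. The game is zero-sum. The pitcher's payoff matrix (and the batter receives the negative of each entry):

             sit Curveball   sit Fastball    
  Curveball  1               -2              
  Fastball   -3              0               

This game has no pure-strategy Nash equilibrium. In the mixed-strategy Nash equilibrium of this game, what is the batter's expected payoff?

For the batter to be willing to mix, the batter must be indifferent between sit Curveball and sit Fastball, which pins down the pitcher's mix.
  the batter's expected payoff from sit Curveball: p·(-1) + (1−p)·3 = -4p + 3
  the batter's expected payoff from sit Fastball: p·2 + (1−p)·0 = 2p
  -4p + 3 = 2p  ⇒  -6p = -3  ⇒  p = 1/2.
At equilibrium the batter is indifferent across columns, so the batter's payoff equals the payoff from sit Curveball: (1/2)·(-1) + (1/2)·3 = 1.

1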